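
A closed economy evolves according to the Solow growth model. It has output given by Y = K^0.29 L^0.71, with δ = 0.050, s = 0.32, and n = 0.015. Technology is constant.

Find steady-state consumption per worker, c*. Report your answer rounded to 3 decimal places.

In steady state, investment equals break-even investment: s·k^α = (n + δ)·k.
Dividing both sides by k: k^(1−α) = s / (n + δ).
k^0.71 = 0.32 / (0.015 + 0.050) = 0.32 / 0.065 = 4.9231
k* = 4.9231^(1/0.71) ≈ 9.4403
y* = (k*)^α = 9.4403^0.29 ≈ 1.9175
c* = (1 − s)·y* = (1 − 0.32) × 1.9175 ≈ 1.3039

c* = 1.304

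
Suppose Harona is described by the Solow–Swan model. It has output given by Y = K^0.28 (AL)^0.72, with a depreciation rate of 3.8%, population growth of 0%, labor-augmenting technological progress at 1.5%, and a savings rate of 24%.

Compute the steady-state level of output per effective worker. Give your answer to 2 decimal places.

y* = 1.80

Steady state requires s·f(k) = (n + g + δ)·k, i.e. s·k^α = (n + g + δ)·k.
Rearranging, k^(1−α) = s / (n + g + δ).
k^0.72 = 0.24 / (0.000 + 0.015 + 0.038) = 0.24 / 0.053 = 4.5283
k* = 4.5283^(1/0.72) ≈ 8.1474
y* = (k*)^α = 8.1474^0.28 ≈ 1.7992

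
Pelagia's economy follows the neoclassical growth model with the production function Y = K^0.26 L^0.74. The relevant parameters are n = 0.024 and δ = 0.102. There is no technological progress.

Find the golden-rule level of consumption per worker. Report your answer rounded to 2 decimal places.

At the golden rule, f'(k) = n + δ, so α·k^(α−1) = n + δ and k_gold = (α/(n + δ))^(1/(1−α)).
k_gold = (0.26/0.126)^(1/0.74) = 2.0635^1.3514 ≈ 2.6617
c_gold = f(k_gold) − (n + δ)·k_gold = 1.2899 − 0.126×2.6617 ≈ 0.9545

c_gold ≈ 0.95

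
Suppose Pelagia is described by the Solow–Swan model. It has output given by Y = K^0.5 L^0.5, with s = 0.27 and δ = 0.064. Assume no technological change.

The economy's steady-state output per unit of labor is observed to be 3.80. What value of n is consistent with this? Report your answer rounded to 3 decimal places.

n ≈ 0.007

In steady state, investment equals break-even investment: s·k^α = (n + δ)·k.
Since y* = [s/(n + δ)]^(α/(1−α)), we have s/(n + δ) = (y*)^((1−α)/α) = 3.80^1 = 3.8000.
Therefore n + δ = s / 3.8000 = 0.27 / 3.8000 = 0.0711, so n = 0.0711 − 0.064 = 0.0071.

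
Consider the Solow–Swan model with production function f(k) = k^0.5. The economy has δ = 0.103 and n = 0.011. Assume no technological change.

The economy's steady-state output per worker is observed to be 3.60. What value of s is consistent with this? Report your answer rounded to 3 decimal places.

s ≈ 0.410

In steady state, investment equals break-even investment: s·k^α = (n + δ)·k.
Since y* = [s/(n + δ)]^(α/(1−α)), we have s/(n + δ) = (y*)^((1−α)/α) = 3.60^1 = 3.6000.
Therefore s = 3.6000 × (n + δ) = 3.6000 × 0.114 = 0.4104.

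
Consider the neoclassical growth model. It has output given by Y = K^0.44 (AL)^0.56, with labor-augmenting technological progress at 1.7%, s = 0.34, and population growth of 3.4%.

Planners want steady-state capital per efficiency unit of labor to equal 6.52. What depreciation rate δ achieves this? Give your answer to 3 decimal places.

δ ≈ 0.068

At the steady state, Δk = 0, so s·k^α = (n + g + δ)·k.
So s / (n + g + δ) = (k*)^(1−α) = 6.52^0.56 = 2.8575.
Therefore n + g + δ = s / 2.8575 = 0.34 / 2.8575 = 0.1190, so δ = 0.1190 − 0.051 = 0.0680.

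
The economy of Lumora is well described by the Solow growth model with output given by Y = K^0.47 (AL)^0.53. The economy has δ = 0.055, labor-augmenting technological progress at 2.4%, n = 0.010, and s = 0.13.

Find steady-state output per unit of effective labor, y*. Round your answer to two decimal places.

Steady state requires s·f(k) = (n + g + δ)·k, i.e. s·k^α = (n + g + δ)·k.
Dividing both sides by k: k^(1−α) = s / (n + g + δ).
k^0.53 = 0.13 / (0.010 + 0.024 + 0.055) = 0.13 / 0.089 = 1.4607
k* = 1.4607^(1/0.53) ≈ 2.0441
y* = (k*)^α = 2.0441^0.47 ≈ 1.3994

y* = 1.40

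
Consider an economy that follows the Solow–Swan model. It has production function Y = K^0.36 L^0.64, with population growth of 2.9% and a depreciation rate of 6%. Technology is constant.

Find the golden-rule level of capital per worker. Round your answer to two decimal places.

The golden rule sets f'(k) = n + δ, i.e. α·k^(α−1) = n + δ.
So k^(1−α) = α / (n + δ) = 0.36 / 0.089 = 4.0449.
k_gold = 4.0449^(1/0.64) ≈ 8.8776

k_gold ≈ 8.88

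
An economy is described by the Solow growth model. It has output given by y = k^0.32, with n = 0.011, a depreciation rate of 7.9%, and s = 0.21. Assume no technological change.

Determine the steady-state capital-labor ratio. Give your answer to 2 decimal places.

k* ≈ 3.48

Steady state requires s·f(k) = (n + δ)·k, i.e. s·k^α = (n + δ)·k.
Dividing both sides by k: k^(1−α) = s / (n + δ).
k^0.68 = 0.21 / (0.011 + 0.079) = 0.21 / 0.090 = 2.3333
k* = 2.3333^(1/0.68) ≈ 3.4764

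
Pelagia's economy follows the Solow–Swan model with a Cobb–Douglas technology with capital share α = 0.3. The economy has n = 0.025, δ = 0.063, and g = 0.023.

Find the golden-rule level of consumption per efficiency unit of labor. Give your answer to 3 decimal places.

c_gold ≈ 1.072

At the golden rule, f'(k) = n + g + δ, so α·k^(α−1) = n + g + δ and k_gold = (α/(n + g + δ))^(1/(1−α)).
k_gold = (0.3/0.111)^(1/0.7) = 2.7027^1.4286 ≈ 4.1387
c_gold = f(k_gold) − (n + g + δ)·k_gold = 1.5313 − 0.111×4.1387 ≈ 1.0719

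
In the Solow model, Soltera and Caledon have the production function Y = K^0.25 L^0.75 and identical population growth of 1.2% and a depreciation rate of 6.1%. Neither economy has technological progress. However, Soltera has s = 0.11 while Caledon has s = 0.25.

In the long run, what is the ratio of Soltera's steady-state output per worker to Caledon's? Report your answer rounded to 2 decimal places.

ratio ≈ 0.76

Steady-state y* = [s/(n + δ)]^(α/(1−α)), so the ratio is [ (s_S/(n + δ)_S) / (s_C/(n + δ)_C) ]^0.3333.
s_S/(n + δ)_S = 0.11/0.073 = 1.5068; s_C/(n + δ)_C = 0.25/0.073 = 3.4247.
Ratio = (1.5068/3.4247)^0.3333 = 0.4400^0.3333 ≈ 0.7606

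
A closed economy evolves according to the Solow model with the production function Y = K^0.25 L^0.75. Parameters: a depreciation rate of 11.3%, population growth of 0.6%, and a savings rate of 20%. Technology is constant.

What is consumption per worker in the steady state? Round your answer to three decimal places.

In steady state, investment equals break-even investment: s·k^α = (n + δ)·k.
Rearranging, k^(1−α) = s / (n + δ).
k^0.75 = 0.20 / (0.006 + 0.113) = 0.20 / 0.119 = 1.6807
k* = 1.6807^(1/0.75) ≈ 1.9983
y* = (k*)^α = 1.9983^0.25 ≈ 1.1890
c* = (1 − s)·y* = (1 − 0.20) × 1.1890 ≈ 0.9512

c* ≈ 0.951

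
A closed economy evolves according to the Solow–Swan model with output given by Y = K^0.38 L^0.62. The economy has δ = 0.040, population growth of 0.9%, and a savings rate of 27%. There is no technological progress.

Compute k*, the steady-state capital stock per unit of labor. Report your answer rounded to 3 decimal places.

Steady state requires s·f(k) = (n + δ)·k, i.e. s·k^α = (n + δ)·k.
Rearranging, k^(1−α) = s / (n + δ).
k^0.62 = 0.27 / (0.009 + 0.040) = 0.27 / 0.049 = 5.5102
k* = 5.5102^(1/0.62) ≈ 15.6831

k* ≈ 15.683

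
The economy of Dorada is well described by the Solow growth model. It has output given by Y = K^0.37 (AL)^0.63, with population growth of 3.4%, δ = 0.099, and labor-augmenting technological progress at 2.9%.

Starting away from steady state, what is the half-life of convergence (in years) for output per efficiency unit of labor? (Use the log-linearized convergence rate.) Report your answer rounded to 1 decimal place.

half-life ≈ 6.8 years

Near the steady state the convergence rate is λ = (1 − α)(n + g + δ).
λ = (1 − 0.37) × 0.162 = 0.63 × 0.162 = 0.10206
Half-life = ln 2 / λ = 0.6931 / 0.10206 ≈ 6.79 years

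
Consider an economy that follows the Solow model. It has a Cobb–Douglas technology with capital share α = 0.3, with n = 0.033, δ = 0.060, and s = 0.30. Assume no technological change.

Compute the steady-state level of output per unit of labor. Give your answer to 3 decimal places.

Steady state requires s·f(k) = (n + δ)·k, i.e. s·k^α = (n + δ)·k.
Rearranging, k^(1−α) = s / (n + δ).
k^0.7 = 0.30 / (0.033 + 0.060) = 0.30 / 0.093 = 3.2258
k* = 3.2258^(1/0.7) ≈ 5.3287
y* = (k*)^α = 5.3287^0.3 ≈ 1.6519

y* = 1.652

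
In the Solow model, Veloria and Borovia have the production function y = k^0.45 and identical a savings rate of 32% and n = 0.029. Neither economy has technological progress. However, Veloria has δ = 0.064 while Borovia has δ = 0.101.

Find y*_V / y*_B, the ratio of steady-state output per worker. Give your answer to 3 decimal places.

y*_V / y*_B ≈ 1.315

Steady-state y* = [s/(n + δ)]^(α/(1−α)), so the ratio is [ (s_V/(n + δ)_V) / (s_B/(n + δ)_B) ]^0.8182.
s_V/(n + δ)_V = 0.32/0.093 = 3.4409; s_B/(n + δ)_B = 0.32/0.130 = 2.4615.
Ratio = (3.4409/2.4615)^0.8182 = 1.3979^0.8182 ≈ 1.3153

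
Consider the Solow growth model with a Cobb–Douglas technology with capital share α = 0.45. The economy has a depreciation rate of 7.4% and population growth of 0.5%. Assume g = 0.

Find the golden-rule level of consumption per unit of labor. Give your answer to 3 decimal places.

c_gold ≈ 2.283

At the golden rule, f'(k) = n + δ, so α·k^(α−1) = n + δ and k_gold = (α/(n + δ))^(1/(1−α)).
k_gold = (0.45/0.079)^(1/0.55) = 5.6962^1.8182 ≈ 23.6486
c_gold = f(k_gold) − (n + δ)·k_gold = 4.1516 − 0.079×23.6486 ≈ 2.2834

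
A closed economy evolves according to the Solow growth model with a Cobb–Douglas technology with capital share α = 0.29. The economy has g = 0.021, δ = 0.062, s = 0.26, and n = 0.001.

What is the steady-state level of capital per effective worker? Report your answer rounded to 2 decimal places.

k* = 4.91

At the steady state, Δk = 0, so s·k^α = (n + g + δ)·k.
Dividing both sides by k: k^(1−α) = s / (n + g + δ).
k^0.71 = 0.26 / (0.001 + 0.021 + 0.062) = 0.26 / 0.084 = 3.0952
k* = 3.0952^(1/0.71) ≈ 4.9103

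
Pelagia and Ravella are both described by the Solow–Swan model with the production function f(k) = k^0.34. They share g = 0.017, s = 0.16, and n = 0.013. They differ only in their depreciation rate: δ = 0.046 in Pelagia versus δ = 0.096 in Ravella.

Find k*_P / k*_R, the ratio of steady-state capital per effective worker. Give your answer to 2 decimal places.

Steady-state k* = [s/(n + g + δ)]^(1/(1−α)), so the ratio is [ (s_P/(n + g + δ)_P) / (s_R/(n + g + δ)_R) ]^1.5152.
s_P/(n + g + δ)_P = 0.16/0.076 = 2.1053; s_R/(n + g + δ)_R = 0.16/0.126 = 1.2698.
Ratio = (2.1053/1.2698)^1.5152 = 1.6580^1.5152 ≈ 2.1514

ratio ≈ 2.15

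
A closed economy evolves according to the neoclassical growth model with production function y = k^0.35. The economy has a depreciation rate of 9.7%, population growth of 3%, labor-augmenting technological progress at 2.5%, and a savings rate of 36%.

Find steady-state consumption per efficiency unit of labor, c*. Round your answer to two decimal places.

c* ≈ 1.02

At the steady state, Δk = 0, so s·k^α = (n + g + δ)·k.
Dividing both sides by k: k^(1−α) = s / (n + g + δ).
k^0.65 = 0.36 / (0.030 + 0.025 + 0.097) = 0.36 / 0.152 = 2.3684
k* = 2.3684^(1/0.65) ≈ 3.7678
y* = (k*)^α = 3.7678^0.35 ≈ 1.5909
c* = (1 − s)·y* = (1 − 0.36) × 1.5909 ≈ 1.0182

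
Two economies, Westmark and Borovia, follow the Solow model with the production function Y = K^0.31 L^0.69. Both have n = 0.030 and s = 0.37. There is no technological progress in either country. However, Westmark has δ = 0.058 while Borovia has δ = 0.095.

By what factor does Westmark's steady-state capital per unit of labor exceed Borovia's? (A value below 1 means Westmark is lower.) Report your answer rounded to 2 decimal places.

Steady-state k* = [s/(n + δ)]^(1/(1−α)), so the ratio is [ (s_W/(n + δ)_W) / (s_B/(n + δ)_B) ]^1.4493.
s_W/(n + δ)_W = 0.37/0.088 = 4.2045; s_B/(n + δ)_B = 0.37/0.125 = 2.9600.
Ratio = (4.2045/2.9600)^1.4493 = 1.4204^1.4493 ≈ 1.6630

ratio ≈ 1.66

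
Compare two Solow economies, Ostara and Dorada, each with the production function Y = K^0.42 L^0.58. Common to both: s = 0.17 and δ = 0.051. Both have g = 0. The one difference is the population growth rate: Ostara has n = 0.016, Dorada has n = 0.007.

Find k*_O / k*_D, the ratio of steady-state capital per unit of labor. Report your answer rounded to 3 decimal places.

Steady-state k* = [s/(n + δ)]^(1/(1−α)), so the ratio is [ (s_O/(n + δ)_O) / (s_D/(n + δ)_D) ]^1.7241.
s_O/(n + δ)_O = 0.17/0.067 = 2.5373; s_D/(n + δ)_D = 0.17/0.058 = 2.9310.
Ratio = (2.5373/2.9310)^1.7241 = 0.8657^1.7241 ≈ 0.7799

k*_O / k*_D ≈ 0.780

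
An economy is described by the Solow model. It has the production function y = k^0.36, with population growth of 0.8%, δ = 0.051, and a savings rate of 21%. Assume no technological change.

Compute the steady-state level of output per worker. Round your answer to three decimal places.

In steady state, investment equals break-even investment: s·k^α = (n + δ)·k.
Rearranging, k^(1−α) = s / (n + δ).
k^0.64 = 0.21 / (0.008 + 0.051) = 0.21 / 0.059 = 3.5593
k* = 3.5593^(1/0.64) ≈ 7.2695
y* = (k*)^α = 7.2695^0.36 ≈ 2.0424

y* = 2.042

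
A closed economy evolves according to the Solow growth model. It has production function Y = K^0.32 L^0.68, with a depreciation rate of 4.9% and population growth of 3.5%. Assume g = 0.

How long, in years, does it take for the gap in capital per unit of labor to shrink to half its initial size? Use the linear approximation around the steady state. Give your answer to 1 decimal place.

Near the steady state the convergence rate is λ = (1 − α)(n + δ).
λ = (1 − 0.32) × 0.084 = 0.68 × 0.084 = 0.05712
Half-life = ln 2 / λ = 0.6931 / 0.05712 ≈ 12.13 years

t_½ ≈ 12.1 years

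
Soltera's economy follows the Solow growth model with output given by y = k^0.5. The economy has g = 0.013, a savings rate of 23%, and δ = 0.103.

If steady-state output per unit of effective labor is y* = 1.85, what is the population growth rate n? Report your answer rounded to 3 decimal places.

At the steady state, Δk = 0, so s·k^α = (n + g + δ)·k.
Since y* = [s/(n + g + δ)]^(α/(1−α)), we have s/(n + g + δ) = (y*)^((1−α)/α) = 1.85^1 = 1.8500.
Therefore n + g + δ = s / 1.8500 = 0.23 / 1.8500 = 0.1243, so n = 0.1243 − 0.116 = 0.0083.

n ≈ 0.008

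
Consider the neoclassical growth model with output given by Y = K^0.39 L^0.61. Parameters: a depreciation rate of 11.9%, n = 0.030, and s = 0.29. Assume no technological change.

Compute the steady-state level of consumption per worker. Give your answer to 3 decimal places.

At the steady state, Δk = 0, so s·k^α = (n + δ)·k.
Rearranging, k^(1−α) = s / (n + δ).
k^0.61 = 0.29 / (0.030 + 0.119) = 0.29 / 0.149 = 1.9463
k* = 1.9463^(1/0.61) ≈ 2.9793
y* = (k*)^α = 2.9793^0.39 ≈ 1.5308
c* = (1 − s)·y* = (1 − 0.29) × 1.5308 ≈ 1.0869

c* = 1.087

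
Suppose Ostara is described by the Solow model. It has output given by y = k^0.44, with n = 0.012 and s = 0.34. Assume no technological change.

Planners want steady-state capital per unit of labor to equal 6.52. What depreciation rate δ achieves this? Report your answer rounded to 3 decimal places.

δ ≈ 0.107

At the steady state, Δk = 0, so s·k^α = (n + δ)·k.
So s / (n + δ) = (k*)^(1−α) = 6.52^0.56 = 2.8575.
Therefore n + δ = s / 2.8575 = 0.34 / 2.8575 = 0.1190, so δ = 0.1190 − 0.012 = 0.1070.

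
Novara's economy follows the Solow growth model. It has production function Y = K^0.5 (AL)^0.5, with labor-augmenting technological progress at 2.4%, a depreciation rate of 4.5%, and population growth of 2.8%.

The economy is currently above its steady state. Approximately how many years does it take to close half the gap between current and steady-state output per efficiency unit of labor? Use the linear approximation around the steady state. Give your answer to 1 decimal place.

half-life ≈ 14.3 years

Near the steady state the convergence rate is λ = (1 − α)(n + g + δ).
λ = (1 − 0.5) × 0.097 = 0.5 × 0.097 = 0.0485
Half-life = ln 2 / λ = 0.6931 / 0.0485 ≈ 14.29 years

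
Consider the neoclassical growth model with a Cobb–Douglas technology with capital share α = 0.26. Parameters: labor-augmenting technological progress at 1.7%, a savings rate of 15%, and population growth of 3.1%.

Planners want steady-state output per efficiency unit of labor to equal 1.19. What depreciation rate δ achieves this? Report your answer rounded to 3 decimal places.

δ ≈ 0.043

At the steady state, Δk = 0, so s·k^α = (n + g + δ)·k.
Since y* = [s/(n + g + δ)]^(α/(1−α)), we have s/(n + g + δ) = (y*)^((1−α)/α) = 1.19^2.8462 = 1.6407.
Therefore n + g + δ = s / 1.6407 = 0.15 / 1.6407 = 0.0914, so δ = 0.0914 − 0.048 = 0.0434.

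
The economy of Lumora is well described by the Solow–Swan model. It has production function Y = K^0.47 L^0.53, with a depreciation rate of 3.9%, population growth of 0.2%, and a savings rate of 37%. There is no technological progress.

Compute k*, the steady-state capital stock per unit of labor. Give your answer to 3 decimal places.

At the steady state, Δk = 0, so s·k^α = (n + δ)·k.
Dividing both sides by k: k^(1−α) = s / (n + δ).
k^0.53 = 0.37 / (0.002 + 0.039) = 0.37 / 0.041 = 9.0244
k* = 9.0244^(1/0.53) ≈ 63.4857

k* = 63.486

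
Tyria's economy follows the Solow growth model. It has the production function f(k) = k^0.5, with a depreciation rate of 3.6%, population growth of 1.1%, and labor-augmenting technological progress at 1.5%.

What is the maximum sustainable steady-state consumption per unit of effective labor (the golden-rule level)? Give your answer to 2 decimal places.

c_gold ≈ 4.03

At the golden rule, f'(k) = n + g + δ, so α·k^(α−1) = n + g + δ and k_gold = (α/(n + g + δ))^(1/(1−α)).
k_gold = (0.5/0.062)^(1/0.5) = 8.0645^2 ≈ 65.0362
c_gold = f(k_gold) − (n + g + δ)·k_gold = 8.0645 − 0.062×65.0362 ≈ 4.0323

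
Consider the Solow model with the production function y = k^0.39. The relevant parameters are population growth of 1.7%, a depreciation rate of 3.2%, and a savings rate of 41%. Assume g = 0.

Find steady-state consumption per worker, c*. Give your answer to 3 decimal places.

At the steady state, Δk = 0, so s·k^α = (n + δ)·k.
Dividing both sides by k: k^(1−α) = s / (n + δ).
k^0.61 = 0.41 / (0.017 + 0.032) = 0.41 / 0.049 = 8.3673
k* = 8.3673^(1/0.61) ≈ 32.5413
y* = (k*)^α = 32.5413^0.39 ≈ 3.8891
c* = (1 − s)·y* = (1 − 0.41) × 3.8891 ≈ 2.2946

c* = 2.295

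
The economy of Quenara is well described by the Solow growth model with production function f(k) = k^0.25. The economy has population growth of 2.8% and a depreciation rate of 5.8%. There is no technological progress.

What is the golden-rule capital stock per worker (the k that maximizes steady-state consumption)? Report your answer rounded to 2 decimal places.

k_gold ≈ 4.15

The golden rule sets f'(k) = n + δ, i.e. α·k^(α−1) = n + δ.
So k^(1−α) = α / (n + δ) = 0.25 / 0.086 = 2.9070.
k_gold = 2.9070^(1/0.75) ≈ 4.1488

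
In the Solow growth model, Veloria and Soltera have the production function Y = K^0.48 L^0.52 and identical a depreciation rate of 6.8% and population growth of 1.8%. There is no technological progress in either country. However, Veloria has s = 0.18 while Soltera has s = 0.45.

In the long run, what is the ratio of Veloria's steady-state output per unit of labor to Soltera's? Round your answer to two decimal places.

Steady-state y* = [s/(n + δ)]^(α/(1−α)), so the ratio is [ (s_V/(n + δ)_V) / (s_S/(n + δ)_S) ]^0.9231.
s_V/(n + δ)_V = 0.18/0.086 = 2.0930; s_S/(n + δ)_S = 0.45/0.086 = 5.2326.
Ratio = (2.0930/5.2326)^0.9231 = 0.4000^0.9231 ≈ 0.4292

ratio ≈ 0.43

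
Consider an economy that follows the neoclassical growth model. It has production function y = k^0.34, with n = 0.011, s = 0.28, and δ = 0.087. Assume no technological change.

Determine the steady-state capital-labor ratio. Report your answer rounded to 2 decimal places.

k* ≈ 4.91

In steady state, investment equals break-even investment: s·k^α = (n + δ)·k.
Rearranging, k^(1−α) = s / (n + δ).
k^0.66 = 0.28 / (0.011 + 0.087) = 0.28 / 0.098 = 2.8571
k* = 2.8571^(1/0.66) ≈ 4.9068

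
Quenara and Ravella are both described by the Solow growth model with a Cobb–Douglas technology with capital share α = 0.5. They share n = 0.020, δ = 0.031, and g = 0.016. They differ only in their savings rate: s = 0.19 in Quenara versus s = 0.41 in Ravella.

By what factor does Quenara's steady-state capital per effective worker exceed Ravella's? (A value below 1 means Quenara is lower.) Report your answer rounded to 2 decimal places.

Steady-state k* = [s/(n + g + δ)]^(1/(1−α)), so the ratio is [ (s_Q/(n + g + δ)_Q) / (s_R/(n + g + δ)_R) ]^2.
s_Q/(n + g + δ)_Q = 0.19/0.067 = 2.8358; s_R/(n + g + δ)_R = 0.41/0.067 = 6.1194.
Ratio = (2.8358/6.1194)^2 = 0.4634^2 ≈ 0.2147

k*_Q / k*_R ≈ 0.21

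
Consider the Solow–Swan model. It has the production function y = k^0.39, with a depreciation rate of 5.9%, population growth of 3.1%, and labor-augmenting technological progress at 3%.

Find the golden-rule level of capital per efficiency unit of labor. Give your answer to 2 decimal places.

The golden rule sets f'(k) = n + g + δ, i.e. α·k^(α−1) = n + g + δ.
So k^(1−α) = α / (n + g + δ) = 0.39 / 0.120 = 3.2500.
k_gold = 3.2500^(1/0.61) ≈ 6.9048

k_gold ≈ 6.90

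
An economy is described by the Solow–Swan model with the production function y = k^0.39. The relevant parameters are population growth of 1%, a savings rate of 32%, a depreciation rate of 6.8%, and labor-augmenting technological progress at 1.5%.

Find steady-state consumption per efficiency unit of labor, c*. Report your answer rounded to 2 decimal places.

c* ≈ 1.50

In steady state, investment equals break-even investment: s·k^α = (n + g + δ)·k.
Dividing both sides by k: k^(1−α) = s / (n + g + δ).
k^0.61 = 0.32 / (0.010 + 0.015 + 0.068) = 0.32 / 0.093 = 3.4409
k* = 3.4409^(1/0.61) ≈ 7.5821
y* = (k*)^α = 7.5821^0.39 ≈ 2.2035
c* = (1 − s)·y* = (1 − 0.32) × 2.2035 ≈ 1.4984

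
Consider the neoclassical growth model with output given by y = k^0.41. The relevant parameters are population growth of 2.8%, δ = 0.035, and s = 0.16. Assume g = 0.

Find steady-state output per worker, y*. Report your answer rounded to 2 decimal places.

At the steady state, Δk = 0, so s·k^α = (n + δ)·k.
Dividing both sides by k: k^(1−α) = s / (n + δ).
k^0.59 = 0.16 / (0.028 + 0.035) = 0.16 / 0.063 = 2.5397
k* = 2.5397^(1/0.59) ≈ 4.8537
y* = (k*)^α = 4.8537^0.41 ≈ 1.9111

y* ≈ 1.91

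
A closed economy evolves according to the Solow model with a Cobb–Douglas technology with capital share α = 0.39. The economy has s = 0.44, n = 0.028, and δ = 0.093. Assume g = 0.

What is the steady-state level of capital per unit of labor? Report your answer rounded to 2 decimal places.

At the steady state, Δk = 0, so s·k^α = (n + δ)·k.
Rearranging, k^(1−α) = s / (n + δ).
k^0.61 = 0.44 / (0.028 + 0.093) = 0.44 / 0.121 = 3.6364
k* = 3.6364^(1/0.61) ≈ 8.3011

k* ≈ 8.30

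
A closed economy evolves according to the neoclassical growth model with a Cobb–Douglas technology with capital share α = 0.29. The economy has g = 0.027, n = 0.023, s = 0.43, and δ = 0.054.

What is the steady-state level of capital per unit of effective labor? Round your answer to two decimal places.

k* ≈ 7.38

Steady state requires s·f(k) = (n + g + δ)·k, i.e. s·k^α = (n + g + δ)·k.
Dividing both sides by k: k^(1−α) = s / (n + g + δ).
k^0.71 = 0.43 / (0.023 + 0.027 + 0.054) = 0.43 / 0.104 = 4.1346
k* = 4.1346^(1/0.71) ≈ 7.3827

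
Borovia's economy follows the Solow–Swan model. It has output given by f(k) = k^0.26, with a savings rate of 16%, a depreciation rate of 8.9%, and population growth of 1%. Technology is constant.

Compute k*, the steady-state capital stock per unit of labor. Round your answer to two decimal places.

k* = 1.91

Steady state requires s·f(k) = (n + δ)·k, i.e. s·k^α = (n + δ)·k.
Rearranging, k^(1−α) = s / (n + δ).
k^0.74 = 0.16 / (0.010 + 0.089) = 0.16 / 0.099 = 1.6162
k* = 1.6162^(1/0.74) ≈ 1.9132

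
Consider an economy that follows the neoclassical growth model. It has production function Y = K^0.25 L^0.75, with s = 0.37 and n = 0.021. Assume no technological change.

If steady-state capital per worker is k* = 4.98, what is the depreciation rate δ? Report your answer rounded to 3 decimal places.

At the steady state, Δk = 0, so s·k^α = (n + δ)·k.
So s / (n + δ) = (k*)^(1−α) = 4.98^0.75 = 3.3337.
Therefore n + δ = s / 3.3337 = 0.37 / 3.3337 = 0.1110, so δ = 0.1110 − 0.021 = 0.0900.

δ ≈ 0.090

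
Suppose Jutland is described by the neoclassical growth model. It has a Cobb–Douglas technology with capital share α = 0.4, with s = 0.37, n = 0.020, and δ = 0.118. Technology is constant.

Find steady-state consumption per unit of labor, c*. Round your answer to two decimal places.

c* = 1.22

At the steady state, Δk = 0, so s·k^α = (n + δ)·k.
Dividing both sides by k: k^(1−α) = s / (n + δ).
k^0.6 = 0.37 / (0.020 + 0.118) = 0.37 / 0.138 = 2.6812
k* = 2.6812^(1/0.6) ≈ 5.1747
y* = (k*)^α = 5.1747^0.4 ≈ 1.9300
c* = (1 − s)·y* = (1 − 0.37) × 1.9300 ≈ 1.2159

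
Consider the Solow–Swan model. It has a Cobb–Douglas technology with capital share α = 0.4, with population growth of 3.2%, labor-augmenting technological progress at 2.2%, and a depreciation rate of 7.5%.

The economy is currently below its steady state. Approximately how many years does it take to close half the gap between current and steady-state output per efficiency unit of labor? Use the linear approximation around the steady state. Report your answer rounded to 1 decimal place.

Near the steady state the convergence rate is λ = (1 − α)(n + g + δ).
λ = (1 − 0.4) × 0.129 = 0.6 × 0.129 = 0.0774
Half-life = ln 2 / λ = 0.6931 / 0.0774 ≈ 8.95 years

about 9.0 years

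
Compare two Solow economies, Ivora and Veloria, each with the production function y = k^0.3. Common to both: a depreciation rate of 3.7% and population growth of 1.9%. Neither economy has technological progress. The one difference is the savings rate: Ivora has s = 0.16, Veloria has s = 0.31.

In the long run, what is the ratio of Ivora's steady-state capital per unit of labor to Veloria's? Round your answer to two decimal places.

Steady-state k* = [s/(n + δ)]^(1/(1−α)), so the ratio is [ (s_I/(n + δ)_I) / (s_V/(n + δ)_V) ]^1.4286.
s_I/(n + δ)_I = 0.16/0.056 = 2.8571; s_V/(n + δ)_V = 0.31/0.056 = 5.5357.
Ratio = (2.8571/5.5357)^1.4286 = 0.5161^1.4286 ≈ 0.3887

ratio ≈ 0.39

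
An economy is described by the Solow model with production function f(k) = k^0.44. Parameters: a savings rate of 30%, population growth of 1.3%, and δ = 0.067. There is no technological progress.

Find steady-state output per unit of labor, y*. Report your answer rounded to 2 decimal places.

At the steady state, Δk = 0, so s·k^α = (n + δ)·k.
Dividing both sides by k: k^(1−α) = s / (n + δ).
k^0.56 = 0.30 / (0.013 + 0.067) = 0.30 / 0.080 = 3.7500
k* = 3.7500^(1/0.56) ≈ 10.5939
y* = (k*)^α = 10.5939^0.44 ≈ 2.8250

y* = 2.83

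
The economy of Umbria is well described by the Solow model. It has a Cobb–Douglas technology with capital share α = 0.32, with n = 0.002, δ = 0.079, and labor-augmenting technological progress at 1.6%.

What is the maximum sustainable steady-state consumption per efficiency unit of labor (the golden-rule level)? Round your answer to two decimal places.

At the golden rule, f'(k) = n + g + δ, so α·k^(α−1) = n + g + δ and k_gold = (α/(n + g + δ))^(1/(1−α)).
k_gold = (0.32/0.097)^(1/0.68) = 3.2990^1.4706 ≈ 5.7854
c_gold = f(k_gold) − (n + g + δ)·k_gold = 1.7537 − 0.097×5.7854 ≈ 1.1925

c_gold ≈ 1.19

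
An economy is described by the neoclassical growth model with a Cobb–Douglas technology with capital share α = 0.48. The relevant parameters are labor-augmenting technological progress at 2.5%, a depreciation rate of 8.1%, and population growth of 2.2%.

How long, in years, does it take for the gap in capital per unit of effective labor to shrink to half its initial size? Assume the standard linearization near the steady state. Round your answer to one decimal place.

Near the steady state the convergence rate is λ = (1 − α)(n + g + δ).
λ = (1 − 0.48) × 0.128 = 0.52 × 0.128 = 0.06656
Half-life = ln 2 / λ = 0.6931 / 0.06656 ≈ 10.41 years

t_½ ≈ 10.4 years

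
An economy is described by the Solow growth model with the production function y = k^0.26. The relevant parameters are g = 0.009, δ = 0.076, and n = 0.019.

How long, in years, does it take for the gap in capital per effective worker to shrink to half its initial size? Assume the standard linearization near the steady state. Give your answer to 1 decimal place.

Near the steady state the convergence rate is λ = (1 − α)(n + g + δ).
λ = (1 − 0.26) × 0.104 = 0.74 × 0.104 = 0.07696
Half-life = ln 2 / λ = 0.6931 / 0.07696 ≈ 9.01 years

half-life ≈ 9.0 years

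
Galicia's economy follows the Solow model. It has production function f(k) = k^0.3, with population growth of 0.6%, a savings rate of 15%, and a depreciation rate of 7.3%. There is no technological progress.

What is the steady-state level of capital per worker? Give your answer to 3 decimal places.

k* = 2.499

At the steady state, Δk = 0, so s·k^α = (n + δ)·k.
Rearranging, k^(1−α) = s / (n + δ).
k^0.7 = 0.15 / (0.006 + 0.073) = 0.15 / 0.079 = 1.8987
k* = 1.8987^(1/0.7) ≈ 2.4992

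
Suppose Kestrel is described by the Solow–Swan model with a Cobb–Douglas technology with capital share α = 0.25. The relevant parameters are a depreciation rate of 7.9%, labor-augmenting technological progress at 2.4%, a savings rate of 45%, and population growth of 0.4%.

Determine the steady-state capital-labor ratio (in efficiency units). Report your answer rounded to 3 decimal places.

k* ≈ 6.788

Steady state requires s·f(k) = (n + g + δ)·k, i.e. s·k^α = (n + g + δ)·k.
Rearranging, k^(1−α) = s / (n + g + δ).
k^0.75 = 0.45 / (0.004 + 0.024 + 0.079) = 0.45 / 0.107 = 4.2056
k* = 4.2056^(1/0.75) ≈ 6.7884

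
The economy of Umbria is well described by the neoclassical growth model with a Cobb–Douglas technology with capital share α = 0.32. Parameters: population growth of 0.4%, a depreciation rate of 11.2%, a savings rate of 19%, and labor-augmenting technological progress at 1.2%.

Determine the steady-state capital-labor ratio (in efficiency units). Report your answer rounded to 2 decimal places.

k* = 1.79

At the steady state, Δk = 0, so s·k^α = (n + g + δ)·k.
Rearranging, k^(1−α) = s / (n + g + δ).
k^0.68 = 0.19 / (0.004 + 0.012 + 0.112) = 0.19 / 0.128 = 1.4844
k* = 1.4844^(1/0.68) ≈ 1.7876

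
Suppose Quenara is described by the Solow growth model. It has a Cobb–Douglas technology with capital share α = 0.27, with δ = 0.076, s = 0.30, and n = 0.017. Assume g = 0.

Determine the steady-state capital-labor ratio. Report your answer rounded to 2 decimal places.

k* ≈ 4.97

At the steady state, Δk = 0, so s·k^α = (n + δ)·k.
Rearranging, k^(1−α) = s / (n + δ).
k^0.73 = 0.30 / (0.017 + 0.076) = 0.30 / 0.093 = 3.2258
k* = 3.2258^(1/0.73) ≈ 4.9747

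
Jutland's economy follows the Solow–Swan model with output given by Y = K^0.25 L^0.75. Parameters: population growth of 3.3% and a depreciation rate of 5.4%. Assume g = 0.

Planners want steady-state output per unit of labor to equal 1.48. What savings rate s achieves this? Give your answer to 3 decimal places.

s ≈ 0.282

At the steady state, Δk = 0, so s·k^α = (n + δ)·k.
Since y* = [s/(n + δ)]^(α/(1−α)), we have s/(n + δ) = (y*)^((1−α)/α) = 1.48^3 = 3.2418.
Therefore s = 3.2418 × (n + δ) = 3.2418 × 0.087 = 0.2820.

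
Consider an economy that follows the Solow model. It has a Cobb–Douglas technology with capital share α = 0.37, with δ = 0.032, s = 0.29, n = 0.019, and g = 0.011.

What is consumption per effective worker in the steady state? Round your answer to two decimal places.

c* ≈ 1.76

In steady state, investment equals break-even investment: s·k^α = (n + g + δ)·k.
Dividing both sides by k: k^(1−α) = s / (n + g + δ).
k^0.63 = 0.29 / (0.019 + 0.011 + 0.032) = 0.29 / 0.062 = 4.6774
k* = 4.6774^(1/0.63) ≈ 11.5744
y* = (k*)^α = 11.5744^0.37 ≈ 2.4745
c* = (1 − s)·y* = (1 − 0.29) × 2.4745 ≈ 1.7569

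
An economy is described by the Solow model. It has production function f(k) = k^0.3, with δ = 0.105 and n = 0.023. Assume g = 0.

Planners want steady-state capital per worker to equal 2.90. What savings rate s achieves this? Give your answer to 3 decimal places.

Steady state requires s·f(k) = (n + δ)·k, i.e. s·k^α = (n + δ)·k.
So s / (n + δ) = (k*)^(1−α) = 2.90^0.7 = 2.1071.
Therefore s = 2.1071 × (n + δ) = 2.1071 × 0.128 = 0.2697.

s ≈ 0.270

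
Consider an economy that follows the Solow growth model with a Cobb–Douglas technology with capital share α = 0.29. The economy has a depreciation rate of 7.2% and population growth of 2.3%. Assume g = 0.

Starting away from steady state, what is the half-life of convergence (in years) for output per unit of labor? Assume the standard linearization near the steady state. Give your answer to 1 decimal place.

half-life ≈ 10.3 years

Near the steady state the convergence rate is λ = (1 − α)(n + δ).
λ = (1 − 0.29) × 0.095 = 0.71 × 0.095 = 0.06745
Half-life = ln 2 / λ = 0.6931 / 0.06745 ≈ 10.28 years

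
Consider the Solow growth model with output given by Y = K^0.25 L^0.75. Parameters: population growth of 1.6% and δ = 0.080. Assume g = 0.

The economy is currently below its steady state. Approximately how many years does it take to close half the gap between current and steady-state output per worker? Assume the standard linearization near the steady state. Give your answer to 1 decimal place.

about 9.6 years

Near the steady state the convergence rate is λ = (1 − α)(n + δ).
λ = (1 − 0.25) × 0.096 = 0.75 × 0.096 = 0.0720
Half-life = ln 2 / λ = 0.6931 / 0.0720 ≈ 9.63 years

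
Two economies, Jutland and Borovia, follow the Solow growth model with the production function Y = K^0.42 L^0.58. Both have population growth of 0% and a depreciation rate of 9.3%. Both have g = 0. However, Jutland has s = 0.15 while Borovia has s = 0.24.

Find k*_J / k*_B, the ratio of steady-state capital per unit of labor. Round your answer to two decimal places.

Steady-state k* = [s/(n + δ)]^(1/(1−α)), so the ratio is [ (s_J/(n + δ)_J) / (s_B/(n + δ)_B) ]^1.7241.
s_J/(n + δ)_J = 0.15/0.093 = 1.6129; s_B/(n + δ)_B = 0.24/0.093 = 2.5806.
Ratio = (1.6129/2.5806)^1.7241 = 0.6250^1.7241 ≈ 0.4447

ratio ≈ 0.44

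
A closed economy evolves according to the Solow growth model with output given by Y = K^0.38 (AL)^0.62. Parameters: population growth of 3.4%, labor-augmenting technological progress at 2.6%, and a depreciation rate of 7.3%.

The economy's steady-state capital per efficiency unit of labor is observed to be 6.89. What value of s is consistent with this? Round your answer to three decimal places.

s ≈ 0.440

At the steady state, Δk = 0, so s·k^α = (n + g + δ)·k.
So s / (n + g + δ) = (k*)^(1−α) = 6.89^0.62 = 3.3090.
Therefore s = 3.3090 × (n + g + δ) = 3.3090 × 0.133 = 0.4401.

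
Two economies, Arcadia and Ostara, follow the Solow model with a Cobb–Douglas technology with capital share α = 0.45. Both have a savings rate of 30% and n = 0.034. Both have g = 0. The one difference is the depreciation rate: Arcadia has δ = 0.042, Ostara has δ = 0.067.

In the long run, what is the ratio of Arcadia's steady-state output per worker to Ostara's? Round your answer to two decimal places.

ratio ≈ 1.26

Steady-state y* = [s/(n + δ)]^(α/(1−α)), so the ratio is [ (s_A/(n + δ)_A) / (s_O/(n + δ)_O) ]^0.8182.
s_A/(n + δ)_A = 0.30/0.076 = 3.9474; s_O/(n + δ)_O = 0.30/0.101 = 2.9703.
Ratio = (3.9474/2.9703)^0.8182 = 1.3290^0.8182 ≈ 1.2620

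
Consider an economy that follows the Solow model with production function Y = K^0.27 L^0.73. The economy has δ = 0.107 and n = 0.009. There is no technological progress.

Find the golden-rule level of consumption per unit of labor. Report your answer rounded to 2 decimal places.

c_gold ≈ 1.00

At the golden rule, f'(k) = n + δ, so α·k^(α−1) = n + δ and k_gold = (α/(n + δ))^(1/(1−α)).
k_gold = (0.27/0.116)^(1/0.73) = 2.3276^1.3699 ≈ 3.1815
c_gold = f(k_gold) − (n + δ)·k_gold = 1.3668 − 0.116×3.1815 ≈ 0.9977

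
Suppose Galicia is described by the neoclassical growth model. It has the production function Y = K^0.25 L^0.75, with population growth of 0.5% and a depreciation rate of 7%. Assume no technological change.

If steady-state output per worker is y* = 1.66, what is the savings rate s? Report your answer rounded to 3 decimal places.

s ≈ 0.343

In steady state, investment equals break-even investment: s·k^α = (n + δ)·k.
Since y* = [s/(n + δ)]^(α/(1−α)), we have s/(n + δ) = (y*)^((1−α)/α) = 1.66^3 = 4.5743.
Therefore s = 4.5743 × (n + δ) = 4.5743 × 0.075 = 0.3431.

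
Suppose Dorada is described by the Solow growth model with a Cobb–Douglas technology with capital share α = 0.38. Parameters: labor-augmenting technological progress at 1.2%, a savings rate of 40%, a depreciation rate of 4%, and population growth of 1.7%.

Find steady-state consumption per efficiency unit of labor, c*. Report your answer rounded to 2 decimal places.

c* = 1.76

In steady state, investment equals break-even investment: s·k^α = (n + g + δ)·k.
Dividing both sides by k: k^(1−α) = s / (n + g + δ).
k^0.62 = 0.40 / (0.017 + 0.012 + 0.040) = 0.40 / 0.069 = 5.7971
k* = 5.7971^(1/0.62) ≈ 17.0210
y* = (k*)^α = 17.0210^0.38 ≈ 2.9361
c* = (1 − s)·y* = (1 − 0.40) × 2.9361 ≈ 1.7617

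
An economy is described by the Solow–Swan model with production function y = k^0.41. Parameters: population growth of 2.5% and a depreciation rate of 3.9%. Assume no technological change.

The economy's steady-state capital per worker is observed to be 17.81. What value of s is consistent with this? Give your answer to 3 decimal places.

s ≈ 0.350

Steady state requires s·f(k) = (n + δ)·k, i.e. s·k^α = (n + δ)·k.
So s / (n + δ) = (k*)^(1−α) = 17.81^0.59 = 5.4688.
Therefore s = 5.4688 × (n + δ) = 5.4688 × 0.064 = 0.3500.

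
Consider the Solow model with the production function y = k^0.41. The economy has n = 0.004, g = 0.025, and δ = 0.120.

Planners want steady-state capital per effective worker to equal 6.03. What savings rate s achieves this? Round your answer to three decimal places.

At the steady state, Δk = 0, so s·k^α = (n + g + δ)·k.
So s / (n + g + δ) = (k*)^(1−α) = 6.03^0.59 = 2.8866.
Therefore s = 2.8866 × (n + g + δ) = 2.8866 × 0.149 = 0.4301.

s ≈ 0.430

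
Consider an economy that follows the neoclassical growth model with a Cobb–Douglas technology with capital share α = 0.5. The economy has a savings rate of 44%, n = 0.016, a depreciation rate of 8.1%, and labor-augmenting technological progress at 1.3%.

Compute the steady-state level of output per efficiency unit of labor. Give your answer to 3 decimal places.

y* ≈ 4.000

At the steady state, Δk = 0, so s·k^α = (n + g + δ)·k.
Rearranging, k^(1−α) = s / (n + g + δ).
k^0.5 = 0.44 / (0.016 + 0.013 + 0.081) = 0.44 / 0.110 = 4.0000
k* = 4.0000^(1/0.5) ≈ 16.0000
y* = (k*)^α = 16.0000^0.5 ≈ 4.0000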